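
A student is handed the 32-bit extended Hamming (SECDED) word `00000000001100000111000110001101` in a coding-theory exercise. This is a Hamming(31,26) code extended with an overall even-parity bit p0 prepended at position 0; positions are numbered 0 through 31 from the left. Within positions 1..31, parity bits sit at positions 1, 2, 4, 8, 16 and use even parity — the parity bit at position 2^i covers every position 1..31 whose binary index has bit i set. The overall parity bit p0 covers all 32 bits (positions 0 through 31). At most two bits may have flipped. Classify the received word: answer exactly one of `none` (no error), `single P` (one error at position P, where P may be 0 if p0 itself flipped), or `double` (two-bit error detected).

s1: b1⊕b3⊕b5⊕b7⊕b9⊕b11⊕b13⊕b15⊕b17⊕b19⊕b21⊕b23⊕b25⊕b27⊕b29⊕b31 = 0⊕0⊕0⊕0⊕0⊕1⊕0⊕0⊕1⊕1⊕0⊕1⊕0⊕0⊕1⊕1 = 0
s2: b2⊕b3⊕b6⊕b7⊕b10⊕b11⊕b14⊕b15⊕b18⊕b19⊕b22⊕b23⊕b26⊕b27⊕b30⊕b31 = 0⊕0⊕0⊕0⊕1⊕1⊕0⊕0⊕1⊕1⊕0⊕1⊕0⊕0⊕0⊕1 = 0
s4: b4⊕b5⊕b6⊕b7⊕b12⊕b13⊕b14⊕b15⊕b20⊕b21⊕b22⊕b23⊕b28⊕b29⊕b30⊕b31 = 0⊕0⊕0⊕0⊕0⊕0⊕0⊕0⊕0⊕0⊕0⊕1⊕1⊕1⊕0⊕1 = 0
s8: b8⊕b9⊕b10⊕b11⊕b12⊕b13⊕b14⊕b15⊕b24⊕b25⊕b26⊕b27⊕b28⊕b29⊕b30⊕b31 = 0⊕0⊕1⊕1⊕0⊕0⊕0⊕0⊕1⊕0⊕0⊕0⊕1⊕1⊕0⊕1 = 0
s16: b16⊕b17⊕b18⊕b19⊕b20⊕b21⊕b22⊕b23⊕b24⊕b25⊕b26⊕b27⊕b28⊕b29⊕b30⊕b31 = 0⊕1⊕1⊕1⊕0⊕0⊕0⊕1⊕1⊕0⊕0⊕0⊕1⊕1⊕0⊕1 = 0
Syndrome (s16...s1) = 00000 → position 0 (no error).
Overall parity (XOR of all 32 bits, including p0): 0⊕0⊕0⊕0⊕0⊕0⊕0⊕0⊕0⊕0⊕1⊕1⊕0⊕0⊕0⊕0⊕0⊕1⊕1⊕1⊕0⊕0⊕0⊕1⊕1⊕0⊕0⊕0⊕1⊕1⊕0⊕1 = 0
Overall=0, syndrome position=0 → no error.

none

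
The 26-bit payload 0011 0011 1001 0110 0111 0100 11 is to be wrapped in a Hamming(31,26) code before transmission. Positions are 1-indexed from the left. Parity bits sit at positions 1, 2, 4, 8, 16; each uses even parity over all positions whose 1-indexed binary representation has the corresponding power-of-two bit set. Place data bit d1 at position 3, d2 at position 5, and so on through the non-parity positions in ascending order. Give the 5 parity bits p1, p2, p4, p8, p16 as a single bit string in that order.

10001

Place data bits at non-power-of-two positions: b3=0, b5=0, b6=1, b7=1, b9=0, b10=0, b11=1, b12=1, b13=1, b14=0, b15=0, b17=1, b18=0, b19=1, b20=1, b21=0, b22=0, b23=1, b24=1, b25=1, b26=0, b27=1, b28=0, b29=0, b30=1, b31=1.
p1 = XOR of data positions {3,5,7,9,11,13,15,17,19,21,23,25,27,29,31} = 0⊕0⊕1⊕0⊕1⊕1⊕0⊕1⊕1⊕0⊕1⊕1⊕1⊕0⊕1 = 1
p2 = XOR of data positions {3,6,7,10,11,14,15,18,19,22,23,26,27,30,31} = 0⊕1⊕1⊕0⊕1⊕0⊕0⊕0⊕1⊕0⊕1⊕0⊕1⊕1⊕1 = 0
p4 = XOR of data positions {5,6,7,12,13,14,15,20,21,22,23,28,29,30,31} = 0⊕1⊕1⊕1⊕1⊕0⊕0⊕1⊕0⊕0⊕1⊕0⊕0⊕1⊕1 = 0
p8 = XOR of data positions {9,10,11,12,13,14,15,24,25,26,27,28,29,30,31} = 0⊕0⊕1⊕1⊕1⊕0⊕0⊕1⊕1⊕0⊕1⊕0⊕0⊕1⊕1 = 0
p16 = XOR of data positions {17,18,19,20,21,22,23,24,25,26,27,28,29,30,31} = 1⊕0⊕1⊕1⊕0⊕0⊕1⊕1⊕1⊕0⊕1⊕0⊕0⊕1⊕1 = 1
Parity bits p1,p2,p4,p8,p16 = 10001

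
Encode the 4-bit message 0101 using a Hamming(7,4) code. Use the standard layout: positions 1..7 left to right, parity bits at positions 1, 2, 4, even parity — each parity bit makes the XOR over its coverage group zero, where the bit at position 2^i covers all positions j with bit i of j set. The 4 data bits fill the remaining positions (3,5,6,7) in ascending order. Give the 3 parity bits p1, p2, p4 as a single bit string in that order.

Place data bits at non-power-of-two positions: b3=0, b5=1, b6=0, b7=1.
p1 = XOR of data positions {3,5,7} = 0⊕1⊕1 = 0
p2 = XOR of data positions {3,6,7} = 0⊕0⊕1 = 1
p4 = XOR of data positions {5,6,7} = 1⊕0⊕1 = 0
Parity bits p1,p2,p4 = 010

010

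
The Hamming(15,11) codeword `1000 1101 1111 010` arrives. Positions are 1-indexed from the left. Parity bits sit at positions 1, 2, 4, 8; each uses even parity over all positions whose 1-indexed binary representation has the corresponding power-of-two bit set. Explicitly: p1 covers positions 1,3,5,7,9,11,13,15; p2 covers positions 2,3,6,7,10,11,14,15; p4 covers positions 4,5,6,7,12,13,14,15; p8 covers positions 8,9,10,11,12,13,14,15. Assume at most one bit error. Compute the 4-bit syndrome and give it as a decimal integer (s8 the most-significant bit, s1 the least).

0

s1: b1⊕b3⊕b5⊕b7⊕b9⊕b11⊕b13⊕b15 = 1⊕0⊕1⊕0⊕1⊕1⊕0⊕0 = 0
s2: b2⊕b3⊕b6⊕b7⊕b10⊕b11⊕b14⊕b15 = 0⊕0⊕1⊕0⊕1⊕1⊕1⊕0 = 0
s4: b4⊕b5⊕b6⊕b7⊕b12⊕b13⊕b14⊕b15 = 0⊕1⊕1⊕0⊕1⊕0⊕1⊕0 = 0
s8: b8⊕b9⊕b10⊕b11⊕b12⊕b13⊕b14⊕b15 = 1⊕1⊕1⊕1⊕1⊕0⊕1⊕0 = 0
Syndrome (s8...s1) = 0000 → position 0 (no error).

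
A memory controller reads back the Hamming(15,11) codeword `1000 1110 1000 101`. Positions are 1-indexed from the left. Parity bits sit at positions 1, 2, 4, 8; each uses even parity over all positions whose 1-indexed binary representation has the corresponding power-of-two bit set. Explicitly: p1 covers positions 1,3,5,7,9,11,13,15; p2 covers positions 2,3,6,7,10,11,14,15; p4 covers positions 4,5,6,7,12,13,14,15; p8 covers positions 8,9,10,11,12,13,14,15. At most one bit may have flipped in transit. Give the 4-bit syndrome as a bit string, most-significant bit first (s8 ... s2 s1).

s1: b1⊕b3⊕b5⊕b7⊕b9⊕b11⊕b13⊕b15 = 1⊕0⊕1⊕1⊕1⊕0⊕1⊕1 = 0
s2: b2⊕b3⊕b6⊕b7⊕b10⊕b11⊕b14⊕b15 = 0⊕0⊕1⊕1⊕0⊕0⊕0⊕1 = 1
s4: b4⊕b5⊕b6⊕b7⊕b12⊕b13⊕b14⊕b15 = 0⊕1⊕1⊕1⊕0⊕1⊕0⊕1 = 1
s8: b8⊕b9⊕b10⊕b11⊕b12⊕b13⊕b14⊕b15 = 0⊕1⊕0⊕0⊕0⊕1⊕0⊕1 = 1
Syndrome (s8...s1) = 1110 → position 14.

1110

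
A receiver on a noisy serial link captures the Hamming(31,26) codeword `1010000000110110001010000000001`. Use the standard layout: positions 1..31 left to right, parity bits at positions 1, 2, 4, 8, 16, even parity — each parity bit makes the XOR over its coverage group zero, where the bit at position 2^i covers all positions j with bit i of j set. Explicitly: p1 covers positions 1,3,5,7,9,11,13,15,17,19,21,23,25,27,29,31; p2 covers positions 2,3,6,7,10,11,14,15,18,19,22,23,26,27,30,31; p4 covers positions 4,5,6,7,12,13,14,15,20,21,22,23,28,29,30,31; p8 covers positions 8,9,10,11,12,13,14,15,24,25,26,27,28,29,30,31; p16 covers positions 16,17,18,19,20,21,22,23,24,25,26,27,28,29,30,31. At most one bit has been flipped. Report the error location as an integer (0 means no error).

29

s1: b1⊕b3⊕b5⊕b7⊕b9⊕b11⊕b13⊕b15⊕b17⊕b19⊕b21⊕b23⊕b25⊕b27⊕b29⊕b31 = 1⊕1⊕0⊕0⊕0⊕1⊕0⊕1⊕0⊕1⊕1⊕0⊕0⊕0⊕0⊕1 = 1
s2: b2⊕b3⊕b6⊕b7⊕b10⊕b11⊕b14⊕b15⊕b18⊕b19⊕b22⊕b23⊕b26⊕b27⊕b30⊕b31 = 0⊕1⊕0⊕0⊕0⊕1⊕1⊕1⊕0⊕1⊕0⊕0⊕0⊕0⊕0⊕1 = 0
s4: b4⊕b5⊕b6⊕b7⊕b12⊕b13⊕b14⊕b15⊕b20⊕b21⊕b22⊕b23⊕b28⊕b29⊕b30⊕b31 = 0⊕0⊕0⊕0⊕1⊕0⊕1⊕1⊕0⊕1⊕0⊕0⊕0⊕0⊕0⊕1 = 1
s8: b8⊕b9⊕b10⊕b11⊕b12⊕b13⊕b14⊕b15⊕b24⊕b25⊕b26⊕b27⊕b28⊕b29⊕b30⊕b31 = 0⊕0⊕0⊕1⊕1⊕0⊕1⊕1⊕0⊕0⊕0⊕0⊕0⊕0⊕0⊕1 = 1
s16: b16⊕b17⊕b18⊕b19⊕b20⊕b21⊕b22⊕b23⊕b24⊕b25⊕b26⊕b27⊕b28⊕b29⊕b30⊕b31 = 0⊕0⊕0⊕1⊕0⊕1⊕0⊕0⊕0⊕0⊕0⊕0⊕0⊕0⊕0⊕1 = 1
Syndrome (s16...s1) = 11101 → position 29.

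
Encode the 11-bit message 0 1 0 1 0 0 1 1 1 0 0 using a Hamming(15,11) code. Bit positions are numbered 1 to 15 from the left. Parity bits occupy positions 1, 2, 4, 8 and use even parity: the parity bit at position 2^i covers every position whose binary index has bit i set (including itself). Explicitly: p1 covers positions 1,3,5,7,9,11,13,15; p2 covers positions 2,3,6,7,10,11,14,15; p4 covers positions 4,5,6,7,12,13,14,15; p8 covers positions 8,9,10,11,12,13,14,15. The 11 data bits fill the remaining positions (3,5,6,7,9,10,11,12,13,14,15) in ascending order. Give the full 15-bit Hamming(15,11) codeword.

000010110011100

Place data bits at non-power-of-two positions: b3=0, b5=1, b6=0, b7=1, b9=0, b10=0, b11=1, b12=1, b13=1, b14=0, b15=0.
p1 = XOR of data positions {3,5,7,9,11,13,15} = 0⊕1⊕1⊕0⊕1⊕1⊕0 = 0
p2 = XOR of data positions {3,6,7,10,11,14,15} = 0⊕0⊕1⊕0⊕1⊕0⊕0 = 0
p4 = XOR of data positions {5,6,7,12,13,14,15} = 1⊕0⊕1⊕1⊕1⊕0⊕0 = 0
p8 = XOR of data positions {9,10,11,12,13,14,15} = 0⊕0⊕1⊕1⊕1⊕0⊕0 = 1
Codeword b1..b15 = 000010110011100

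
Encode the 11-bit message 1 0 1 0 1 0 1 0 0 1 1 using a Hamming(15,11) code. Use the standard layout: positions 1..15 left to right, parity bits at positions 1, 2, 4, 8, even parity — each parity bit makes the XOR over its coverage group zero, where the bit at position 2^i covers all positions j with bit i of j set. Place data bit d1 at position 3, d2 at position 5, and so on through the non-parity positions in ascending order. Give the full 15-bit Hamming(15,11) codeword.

011101001010011

Place data bits at non-power-of-two positions: b3=1, b5=0, b6=1, b7=0, b9=1, b10=0, b11=1, b12=0, b13=0, b14=1, b15=1.
p1 = XOR of data positions {3,5,7,9,11,13,15} = 1⊕0⊕0⊕1⊕1⊕0⊕1 = 0
p2 = XOR of data positions {3,6,7,10,11,14,15} = 1⊕1⊕0⊕0⊕1⊕1⊕1 = 1
p4 = XOR of data positions {5,6,7,12,13,14,15} = 0⊕1⊕0⊕0⊕0⊕1⊕1 = 1
p8 = XOR of data positions {9,10,11,12,13,14,15} = 1⊕0⊕1⊕0⊕0⊕1⊕1 = 0
Codeword b1..b15 = 011101001010011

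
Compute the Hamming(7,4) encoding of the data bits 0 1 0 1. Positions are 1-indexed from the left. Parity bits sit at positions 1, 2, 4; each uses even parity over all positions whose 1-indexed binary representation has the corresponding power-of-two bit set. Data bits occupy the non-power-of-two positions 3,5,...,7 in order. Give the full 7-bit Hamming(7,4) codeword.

Place data bits at non-power-of-two positions: b3=0, b5=1, b6=0, b7=1.
p1 = XOR of data positions {3,5,7} = 0⊕1⊕1 = 0
p2 = XOR of data positions {3,6,7} = 0⊕0⊕1 = 1
p4 = XOR of data positions {5,6,7} = 1⊕0⊕1 = 0
Codeword b1..b7 = 0100101

0100101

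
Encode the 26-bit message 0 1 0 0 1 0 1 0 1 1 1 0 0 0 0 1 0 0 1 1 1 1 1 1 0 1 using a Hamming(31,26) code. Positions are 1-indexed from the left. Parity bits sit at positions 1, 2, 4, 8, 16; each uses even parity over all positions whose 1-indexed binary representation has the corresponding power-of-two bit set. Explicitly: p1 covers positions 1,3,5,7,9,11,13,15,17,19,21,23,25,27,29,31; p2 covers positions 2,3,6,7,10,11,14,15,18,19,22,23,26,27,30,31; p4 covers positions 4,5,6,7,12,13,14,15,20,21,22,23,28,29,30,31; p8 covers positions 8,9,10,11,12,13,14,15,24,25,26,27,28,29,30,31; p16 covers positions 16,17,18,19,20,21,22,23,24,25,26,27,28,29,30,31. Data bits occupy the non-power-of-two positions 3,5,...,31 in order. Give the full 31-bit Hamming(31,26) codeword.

Place data bits at non-power-of-two positions: b3=0, b5=1, b6=0, b7=0, b9=1, b10=0, b11=1, b12=0, b13=1, b14=1, b15=1, b17=0, b18=0, b19=0, b20=0, b21=1, b22=0, b23=0, b24=1, b25=1, b26=1, b27=1, b28=1, b29=1, b30=0, b31=1.
p1 = XOR of data positions {3,5,7,9,11,13,15,17,19,21,23,25,27,29,31} = 0⊕1⊕0⊕1⊕1⊕1⊕1⊕0⊕0⊕1⊕0⊕1⊕1⊕1⊕1 = 0
p2 = XOR of data positions {3,6,7,10,11,14,15,18,19,22,23,26,27,30,31} = 0⊕0⊕0⊕0⊕1⊕1⊕1⊕0⊕0⊕0⊕0⊕1⊕1⊕0⊕1 = 0
p4 = XOR of data positions {5,6,7,12,13,14,15,20,21,22,23,28,29,30,31} = 1⊕0⊕0⊕0⊕1⊕1⊕1⊕0⊕1⊕0⊕0⊕1⊕1⊕0⊕1 = 0
p8 = XOR of data positions {9,10,11,12,13,14,15,24,25,26,27,28,29,30,31} = 1⊕0⊕1⊕0⊕1⊕1⊕1⊕1⊕1⊕1⊕1⊕1⊕1⊕0⊕1 = 0
p16 = XOR of data positions {17,18,19,20,21,22,23,24,25,26,27,28,29,30,31} = 0⊕0⊕0⊕0⊕1⊕0⊕0⊕1⊕1⊕1⊕1⊕1⊕1⊕0⊕1 = 0
Codeword b1..b31 = 0000100010101110000010011111101

0000100010101110000010011111101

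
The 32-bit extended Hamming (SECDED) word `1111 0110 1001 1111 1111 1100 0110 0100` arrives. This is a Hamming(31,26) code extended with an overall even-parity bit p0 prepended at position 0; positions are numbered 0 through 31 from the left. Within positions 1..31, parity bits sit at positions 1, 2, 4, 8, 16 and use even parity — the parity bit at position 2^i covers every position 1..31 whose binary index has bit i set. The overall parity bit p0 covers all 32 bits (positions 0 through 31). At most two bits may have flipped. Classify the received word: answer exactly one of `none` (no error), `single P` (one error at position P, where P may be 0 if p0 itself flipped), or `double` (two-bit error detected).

s1: b1⊕b3⊕b5⊕b7⊕b9⊕b11⊕b13⊕b15⊕b17⊕b19⊕b21⊕b23⊕b25⊕b27⊕b29⊕b31 = 1⊕1⊕1⊕0⊕0⊕1⊕1⊕1⊕1⊕1⊕1⊕0⊕1⊕0⊕1⊕0 = 1
s2: b2⊕b3⊕b6⊕b7⊕b10⊕b11⊕b14⊕b15⊕b18⊕b19⊕b22⊕b23⊕b26⊕b27⊕b30⊕b31 = 1⊕1⊕1⊕0⊕0⊕1⊕1⊕1⊕1⊕1⊕0⊕0⊕1⊕0⊕0⊕0 = 1
s4: b4⊕b5⊕b6⊕b7⊕b12⊕b13⊕b14⊕b15⊕b20⊕b21⊕b22⊕b23⊕b28⊕b29⊕b30⊕b31 = 0⊕1⊕1⊕0⊕1⊕1⊕1⊕1⊕1⊕1⊕0⊕0⊕0⊕1⊕0⊕0 = 1
s8: b8⊕b9⊕b10⊕b11⊕b12⊕b13⊕b14⊕b15⊕b24⊕b25⊕b26⊕b27⊕b28⊕b29⊕b30⊕b31 = 1⊕0⊕0⊕1⊕1⊕1⊕1⊕1⊕0⊕1⊕1⊕0⊕0⊕1⊕0⊕0 = 1
s16: b16⊕b17⊕b18⊕b19⊕b20⊕b21⊕b22⊕b23⊕b24⊕b25⊕b26⊕b27⊕b28⊕b29⊕b30⊕b31 = 1⊕1⊕1⊕1⊕1⊕1⊕0⊕0⊕0⊕1⊕1⊕0⊕0⊕1⊕0⊕0 = 1
Syndrome (s16...s1) = 11111 → position 31.
Overall parity (XOR of all 32 bits, including p0): 1⊕1⊕1⊕1⊕0⊕1⊕1⊕0⊕1⊕0⊕0⊕1⊕1⊕1⊕1⊕1⊕1⊕1⊕1⊕1⊕1⊕1⊕0⊕0⊕0⊕1⊕1⊕0⊕0⊕1⊕0⊕0 = 1
Overall=1, syndrome position=31 → single-bit error at position 31.

single 31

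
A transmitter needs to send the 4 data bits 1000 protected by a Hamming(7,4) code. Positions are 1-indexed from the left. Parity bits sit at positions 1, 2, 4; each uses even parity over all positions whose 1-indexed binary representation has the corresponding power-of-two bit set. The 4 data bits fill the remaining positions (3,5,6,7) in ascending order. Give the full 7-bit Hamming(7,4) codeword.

Place data bits at non-power-of-two positions: b3=1, b5=0, b6=0, b7=0.
p1 = XOR of data positions {3,5,7} = 1⊕0⊕0 = 1
p2 = XOR of data positions {3,6,7} = 1⊕0⊕0 = 1
p4 = XOR of data positions {5,6,7} = 0⊕0⊕0 = 0
Codeword b1..b7 = 1110000

1110000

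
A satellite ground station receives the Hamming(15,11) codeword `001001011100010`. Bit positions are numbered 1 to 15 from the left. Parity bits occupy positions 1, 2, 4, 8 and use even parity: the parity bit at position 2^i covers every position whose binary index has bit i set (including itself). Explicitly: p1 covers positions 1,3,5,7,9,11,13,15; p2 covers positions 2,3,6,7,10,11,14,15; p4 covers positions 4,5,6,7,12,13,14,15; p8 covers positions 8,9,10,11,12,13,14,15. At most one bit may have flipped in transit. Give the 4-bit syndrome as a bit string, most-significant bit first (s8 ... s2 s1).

0000

s1: b1⊕b3⊕b5⊕b7⊕b9⊕b11⊕b13⊕b15 = 0⊕1⊕0⊕0⊕1⊕0⊕0⊕0 = 0
s2: b2⊕b3⊕b6⊕b7⊕b10⊕b11⊕b14⊕b15 = 0⊕1⊕1⊕0⊕1⊕0⊕1⊕0 = 0
s4: b4⊕b5⊕b6⊕b7⊕b12⊕b13⊕b14⊕b15 = 0⊕0⊕1⊕0⊕0⊕0⊕1⊕0 = 0
s8: b8⊕b9⊕b10⊕b11⊕b12⊕b13⊕b14⊕b15 = 1⊕1⊕1⊕0⊕0⊕0⊕1⊕0 = 0
Syndrome (s8...s1) = 0000 → position 0 (no error).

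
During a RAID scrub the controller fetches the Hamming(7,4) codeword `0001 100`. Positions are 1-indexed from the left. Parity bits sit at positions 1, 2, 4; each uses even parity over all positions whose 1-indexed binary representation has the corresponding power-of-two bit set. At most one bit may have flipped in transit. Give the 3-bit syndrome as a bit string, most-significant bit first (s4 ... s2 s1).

s1: b1⊕b3⊕b5⊕b7 = 0⊕0⊕1⊕0 = 1
s2: b2⊕b3⊕b6⊕b7 = 0⊕0⊕0⊕0 = 0
s4: b4⊕b5⊕b6⊕b7 = 1⊕1⊕0⊕0 = 0
Syndrome (s4...s1) = 001 → position 1.

001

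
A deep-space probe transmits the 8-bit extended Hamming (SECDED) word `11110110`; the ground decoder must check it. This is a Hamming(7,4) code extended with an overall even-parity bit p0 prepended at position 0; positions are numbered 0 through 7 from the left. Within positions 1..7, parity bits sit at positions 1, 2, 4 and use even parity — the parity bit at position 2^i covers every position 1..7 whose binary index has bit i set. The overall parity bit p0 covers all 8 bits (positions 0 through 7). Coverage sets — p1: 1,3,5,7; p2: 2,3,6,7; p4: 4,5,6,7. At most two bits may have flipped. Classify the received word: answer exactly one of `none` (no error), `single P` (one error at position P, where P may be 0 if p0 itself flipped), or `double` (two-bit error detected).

double

s1: b1⊕b3⊕b5⊕b7 = 1⊕1⊕1⊕0 = 1
s2: b2⊕b3⊕b6⊕b7 = 1⊕1⊕1⊕0 = 1
s4: b4⊕b5⊕b6⊕b7 = 0⊕1⊕1⊕0 = 0
Syndrome (s4...s1) = 011 → position 3.
Overall parity (XOR of all 8 bits, including p0): 1⊕1⊕1⊕1⊕0⊕1⊕1⊕0 = 0
Overall=0, syndrome position=3 → double-bit error detected (uncorrectable).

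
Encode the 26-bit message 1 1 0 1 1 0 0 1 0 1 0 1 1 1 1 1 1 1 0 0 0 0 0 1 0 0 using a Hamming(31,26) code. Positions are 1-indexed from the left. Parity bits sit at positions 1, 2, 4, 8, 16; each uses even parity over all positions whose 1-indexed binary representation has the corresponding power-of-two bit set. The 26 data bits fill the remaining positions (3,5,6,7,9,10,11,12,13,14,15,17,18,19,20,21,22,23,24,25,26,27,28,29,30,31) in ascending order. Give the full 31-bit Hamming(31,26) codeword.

1111101010010100111111100000100

Place data bits at non-power-of-two positions: b3=1, b5=1, b6=0, b7=1, b9=1, b10=0, b11=0, b12=1, b13=0, b14=1, b15=0, b17=1, b18=1, b19=1, b20=1, b21=1, b22=1, b23=1, b24=0, b25=0, b26=0, b27=0, b28=0, b29=1, b30=0, b31=0.
p1 = XOR of data positions {3,5,7,9,11,13,15,17,19,21,23,25,27,29,31} = 1⊕1⊕1⊕1⊕0⊕0⊕0⊕1⊕1⊕1⊕1⊕0⊕0⊕1⊕0 = 1
p2 = XOR of data positions {3,6,7,10,11,14,15,18,19,22,23,26,27,30,31} = 1⊕0⊕1⊕0⊕0⊕1⊕0⊕1⊕1⊕1⊕1⊕0⊕0⊕0⊕0 = 1
p4 = XOR of data positions {5,6,7,12,13,14,15,20,21,22,23,28,29,30,31} = 1⊕0⊕1⊕1⊕0⊕1⊕0⊕1⊕1⊕1⊕1⊕0⊕1⊕0⊕0 = 1
p8 = XOR of data positions {9,10,11,12,13,14,15,24,25,26,27,28,29,30,31} = 1⊕0⊕0⊕1⊕0⊕1⊕0⊕0⊕0⊕0⊕0⊕0⊕1⊕0⊕0 = 0
p16 = XOR of data positions {17,18,19,20,21,22,23,24,25,26,27,28,29,30,31} = 1⊕1⊕1⊕1⊕1⊕1⊕1⊕0⊕0⊕0⊕0⊕0⊕1⊕0⊕0 = 0
Codeword b1..b31 = 1111101010010100111111100000100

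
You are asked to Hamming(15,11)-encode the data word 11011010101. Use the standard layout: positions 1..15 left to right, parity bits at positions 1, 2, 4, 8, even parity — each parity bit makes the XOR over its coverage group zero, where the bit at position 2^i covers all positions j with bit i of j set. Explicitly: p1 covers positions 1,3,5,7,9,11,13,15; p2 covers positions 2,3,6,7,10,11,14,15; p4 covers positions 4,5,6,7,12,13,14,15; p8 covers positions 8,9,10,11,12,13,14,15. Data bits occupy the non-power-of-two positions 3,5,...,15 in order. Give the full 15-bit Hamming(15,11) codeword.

101010101010101

Place data bits at non-power-of-two positions: b3=1, b5=1, b6=0, b7=1, b9=1, b10=0, b11=1, b12=0, b13=1, b14=0, b15=1.
p1 = XOR of data positions {3,5,7,9,11,13,15} = 1⊕1⊕1⊕1⊕1⊕1⊕1 = 1
p2 = XOR of data positions {3,6,7,10,11,14,15} = 1⊕0⊕1⊕0⊕1⊕0⊕1 = 0
p4 = XOR of data positions {5,6,7,12,13,14,15} = 1⊕0⊕1⊕0⊕1⊕0⊕1 = 0
p8 = XOR of data positions {9,10,11,12,13,14,15} = 1⊕0⊕1⊕0⊕1⊕0⊕1 = 0
Codeword b1..b15 = 101010101010101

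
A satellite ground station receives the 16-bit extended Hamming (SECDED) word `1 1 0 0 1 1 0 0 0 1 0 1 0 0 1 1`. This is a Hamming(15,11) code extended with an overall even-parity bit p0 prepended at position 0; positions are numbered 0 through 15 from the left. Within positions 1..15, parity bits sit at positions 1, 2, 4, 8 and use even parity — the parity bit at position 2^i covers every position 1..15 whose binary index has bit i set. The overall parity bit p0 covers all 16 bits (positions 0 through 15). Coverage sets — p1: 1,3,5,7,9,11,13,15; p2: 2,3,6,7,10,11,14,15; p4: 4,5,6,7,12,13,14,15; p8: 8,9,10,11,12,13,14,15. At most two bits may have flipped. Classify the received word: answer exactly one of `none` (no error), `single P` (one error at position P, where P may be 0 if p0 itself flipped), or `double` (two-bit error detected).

double

s1: b1⊕b3⊕b5⊕b7⊕b9⊕b11⊕b13⊕b15 = 1⊕0⊕1⊕0⊕1⊕1⊕0⊕1 = 1
s2: b2⊕b3⊕b6⊕b7⊕b10⊕b11⊕b14⊕b15 = 0⊕0⊕0⊕0⊕0⊕1⊕1⊕1 = 1
s4: b4⊕b5⊕b6⊕b7⊕b12⊕b13⊕b14⊕b15 = 1⊕1⊕0⊕0⊕0⊕0⊕1⊕1 = 0
s8: b8⊕b9⊕b10⊕b11⊕b12⊕b13⊕b14⊕b15 = 0⊕1⊕0⊕1⊕0⊕0⊕1⊕1 = 0
Syndrome (s8...s1) = 0011 → position 3.
Overall parity (XOR of all 16 bits, including p0): 1⊕1⊕0⊕0⊕1⊕1⊕0⊕0⊕0⊕1⊕0⊕1⊕0⊕0⊕1⊕1 = 0
Overall=0, syndrome position=3 → double-bit error detected (uncorrectable).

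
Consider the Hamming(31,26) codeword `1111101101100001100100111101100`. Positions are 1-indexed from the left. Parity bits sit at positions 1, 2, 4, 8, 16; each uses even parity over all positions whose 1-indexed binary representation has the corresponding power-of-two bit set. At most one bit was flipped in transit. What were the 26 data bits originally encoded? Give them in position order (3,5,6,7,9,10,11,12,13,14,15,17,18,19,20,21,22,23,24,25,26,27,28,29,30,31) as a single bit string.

s1: b1⊕b3⊕b5⊕b7⊕b9⊕b11⊕b13⊕b15⊕b17⊕b19⊕b21⊕b23⊕b25⊕b27⊕b29⊕b31 = 1⊕1⊕1⊕1⊕0⊕1⊕0⊕0⊕1⊕0⊕0⊕1⊕1⊕0⊕1⊕0 = 1
s2: b2⊕b3⊕b6⊕b7⊕b10⊕b11⊕b14⊕b15⊕b18⊕b19⊕b22⊕b23⊕b26⊕b27⊕b30⊕b31 = 1⊕1⊕0⊕1⊕1⊕1⊕0⊕0⊕0⊕0⊕0⊕1⊕1⊕0⊕0⊕0 = 1
s4: b4⊕b5⊕b6⊕b7⊕b12⊕b13⊕b14⊕b15⊕b20⊕b21⊕b22⊕b23⊕b28⊕b29⊕b30⊕b31 = 1⊕1⊕0⊕1⊕0⊕0⊕0⊕0⊕1⊕0⊕0⊕1⊕1⊕1⊕0⊕0 = 1
s8: b8⊕b9⊕b10⊕b11⊕b12⊕b13⊕b14⊕b15⊕b24⊕b25⊕b26⊕b27⊕b28⊕b29⊕b30⊕b31 = 1⊕0⊕1⊕1⊕0⊕0⊕0⊕0⊕1⊕1⊕1⊕0⊕1⊕1⊕0⊕0 = 0
s16: b16⊕b17⊕b18⊕b19⊕b20⊕b21⊕b22⊕b23⊕b24⊕b25⊕b26⊕b27⊕b28⊕b29⊕b30⊕b31 = 1⊕1⊕0⊕0⊕1⊕0⊕0⊕1⊕1⊕1⊕1⊕0⊕1⊕1⊕0⊕0 = 1
Syndrome (s16...s1) = 10111 → position 23.
Flip bit 23: corrected codeword = 1111101101100001100100011101100
Data bits at positions 3,5,6,7,9,10,11,12,13,14,15,17,18,19,20,21,22,23,24,25,26,27,28,29,30,31: 11010110000100100011101100

11010110000100100011101100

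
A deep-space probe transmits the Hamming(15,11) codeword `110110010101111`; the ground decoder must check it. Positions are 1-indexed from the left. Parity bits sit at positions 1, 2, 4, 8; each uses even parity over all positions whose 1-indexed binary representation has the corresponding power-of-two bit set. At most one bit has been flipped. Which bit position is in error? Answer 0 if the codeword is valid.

0

s1: b1⊕b3⊕b5⊕b7⊕b9⊕b11⊕b13⊕b15 = 1⊕0⊕1⊕0⊕0⊕0⊕1⊕1 = 0
s2: b2⊕b3⊕b6⊕b7⊕b10⊕b11⊕b14⊕b15 = 1⊕0⊕0⊕0⊕1⊕0⊕1⊕1 = 0
s4: b4⊕b5⊕b6⊕b7⊕b12⊕b13⊕b14⊕b15 = 1⊕1⊕0⊕0⊕1⊕1⊕1⊕1 = 0
s8: b8⊕b9⊕b10⊕b11⊕b12⊕b13⊕b14⊕b15 = 1⊕0⊕1⊕0⊕1⊕1⊕1⊕1 = 0
Syndrome (s8...s1) = 0000 → position 0 (no error).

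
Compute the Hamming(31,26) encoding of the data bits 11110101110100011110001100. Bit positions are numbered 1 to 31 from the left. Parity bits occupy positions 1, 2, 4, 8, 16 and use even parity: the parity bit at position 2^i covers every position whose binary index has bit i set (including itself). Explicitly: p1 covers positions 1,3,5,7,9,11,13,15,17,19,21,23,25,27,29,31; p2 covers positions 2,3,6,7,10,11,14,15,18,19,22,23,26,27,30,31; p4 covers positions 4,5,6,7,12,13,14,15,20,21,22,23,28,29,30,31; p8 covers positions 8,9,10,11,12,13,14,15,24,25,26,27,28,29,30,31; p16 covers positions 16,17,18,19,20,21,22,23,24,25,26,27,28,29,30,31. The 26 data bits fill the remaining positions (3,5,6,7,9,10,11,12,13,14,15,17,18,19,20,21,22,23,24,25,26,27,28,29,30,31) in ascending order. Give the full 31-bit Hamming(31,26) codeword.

0111111101011101100011110001100

Place data bits at non-power-of-two positions: b3=1, b5=1, b6=1, b7=1, b9=0, b10=1, b11=0, b12=1, b13=1, b14=1, b15=0, b17=1, b18=0, b19=0, b20=0, b21=1, b22=1, b23=1, b24=1, b25=0, b26=0, b27=0, b28=1, b29=1, b30=0, b31=0.
p1 = XOR of data positions {3,5,7,9,11,13,15,17,19,21,23,25,27,29,31} = 1⊕1⊕1⊕0⊕0⊕1⊕0⊕1⊕0⊕1⊕1⊕0⊕0⊕1⊕0 = 0
p2 = XOR of data positions {3,6,7,10,11,14,15,18,19,22,23,26,27,30,31} = 1⊕1⊕1⊕1⊕0⊕1⊕0⊕0⊕0⊕1⊕1⊕0⊕0⊕0⊕0 = 1
p4 = XOR of data positions {5,6,7,12,13,14,15,20,21,22,23,28,29,30,31} = 1⊕1⊕1⊕1⊕1⊕1⊕0⊕0⊕1⊕1⊕1⊕1⊕1⊕0⊕0 = 1
p8 = XOR of data positions {9,10,11,12,13,14,15,24,25,26,27,28,29,30,31} = 0⊕1⊕0⊕1⊕1⊕1⊕0⊕1⊕0⊕0⊕0⊕1⊕1⊕0⊕0 = 1
p16 = XOR of data positions {17,18,19,20,21,22,23,24,25,26,27,28,29,30,31} = 1⊕0⊕0⊕0⊕1⊕1⊕1⊕1⊕0⊕0⊕0⊕1⊕1⊕0⊕0 = 1
Codeword b1..b31 = 0111111101011101100011110001100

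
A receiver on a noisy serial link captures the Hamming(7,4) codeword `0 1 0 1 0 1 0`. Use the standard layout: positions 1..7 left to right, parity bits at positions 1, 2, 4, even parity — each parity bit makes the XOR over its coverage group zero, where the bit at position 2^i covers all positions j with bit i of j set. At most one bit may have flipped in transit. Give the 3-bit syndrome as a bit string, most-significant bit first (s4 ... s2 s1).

000

s1: b1⊕b3⊕b5⊕b7 = 0⊕0⊕0⊕0 = 0
s2: b2⊕b3⊕b6⊕b7 = 1⊕0⊕1⊕0 = 0
s4: b4⊕b5⊕b6⊕b7 = 1⊕0⊕1⊕0 = 0
Syndrome (s4...s1) = 000 → position 0 (no error).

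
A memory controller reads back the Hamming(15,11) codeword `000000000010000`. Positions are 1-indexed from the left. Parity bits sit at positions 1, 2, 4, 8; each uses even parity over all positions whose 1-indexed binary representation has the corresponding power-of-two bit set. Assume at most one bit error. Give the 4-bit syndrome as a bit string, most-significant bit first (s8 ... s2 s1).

1011

s1: b1⊕b3⊕b5⊕b7⊕b9⊕b11⊕b13⊕b15 = 0⊕0⊕0⊕0⊕0⊕1⊕0⊕0 = 1
s2: b2⊕b3⊕b6⊕b7⊕b10⊕b11⊕b14⊕b15 = 0⊕0⊕0⊕0⊕0⊕1⊕0⊕0 = 1
s4: b4⊕b5⊕b6⊕b7⊕b12⊕b13⊕b14⊕b15 = 0⊕0⊕0⊕0⊕0⊕0⊕0⊕0 = 0
s8: b8⊕b9⊕b10⊕b11⊕b12⊕b13⊕b14⊕b15 = 0⊕0⊕0⊕1⊕0⊕0⊕0⊕0 = 1
Syndrome (s8...s1) = 1011 → position 11.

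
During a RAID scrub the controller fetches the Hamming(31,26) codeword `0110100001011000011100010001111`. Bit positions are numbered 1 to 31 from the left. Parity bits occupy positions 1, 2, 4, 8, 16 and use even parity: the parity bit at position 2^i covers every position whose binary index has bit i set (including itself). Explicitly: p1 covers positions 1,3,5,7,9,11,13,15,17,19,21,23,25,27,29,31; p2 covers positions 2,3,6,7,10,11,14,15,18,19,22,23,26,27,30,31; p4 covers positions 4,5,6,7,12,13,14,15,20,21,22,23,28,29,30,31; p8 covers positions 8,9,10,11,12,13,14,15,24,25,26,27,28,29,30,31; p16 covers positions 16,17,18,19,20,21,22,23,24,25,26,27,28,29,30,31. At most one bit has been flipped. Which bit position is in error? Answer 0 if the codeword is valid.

2

s1: b1⊕b3⊕b5⊕b7⊕b9⊕b11⊕b13⊕b15⊕b17⊕b19⊕b21⊕b23⊕b25⊕b27⊕b29⊕b31 = 0⊕1⊕1⊕0⊕0⊕0⊕1⊕0⊕0⊕1⊕0⊕0⊕0⊕0⊕1⊕1 = 0
s2: b2⊕b3⊕b6⊕b7⊕b10⊕b11⊕b14⊕b15⊕b18⊕b19⊕b22⊕b23⊕b26⊕b27⊕b30⊕b31 = 1⊕1⊕0⊕0⊕1⊕0⊕0⊕0⊕1⊕1⊕0⊕0⊕0⊕0⊕1⊕1 = 1
s4: b4⊕b5⊕b6⊕b7⊕b12⊕b13⊕b14⊕b15⊕b20⊕b21⊕b22⊕b23⊕b28⊕b29⊕b30⊕b31 = 0⊕1⊕0⊕0⊕1⊕1⊕0⊕0⊕1⊕0⊕0⊕0⊕1⊕1⊕1⊕1 = 0
s8: b8⊕b9⊕b10⊕b11⊕b12⊕b13⊕b14⊕b15⊕b24⊕b25⊕b26⊕b27⊕b28⊕b29⊕b30⊕b31 = 0⊕0⊕1⊕0⊕1⊕1⊕0⊕0⊕1⊕0⊕0⊕0⊕1⊕1⊕1⊕1 = 0
s16: b16⊕b17⊕b18⊕b19⊕b20⊕b21⊕b22⊕b23⊕b24⊕b25⊕b26⊕b27⊕b28⊕b29⊕b30⊕b31 = 0⊕0⊕1⊕1⊕1⊕0⊕0⊕0⊕1⊕0⊕0⊕0⊕1⊕1⊕1⊕1 = 0
Syndrome (s16...s1) = 00010 → position 2.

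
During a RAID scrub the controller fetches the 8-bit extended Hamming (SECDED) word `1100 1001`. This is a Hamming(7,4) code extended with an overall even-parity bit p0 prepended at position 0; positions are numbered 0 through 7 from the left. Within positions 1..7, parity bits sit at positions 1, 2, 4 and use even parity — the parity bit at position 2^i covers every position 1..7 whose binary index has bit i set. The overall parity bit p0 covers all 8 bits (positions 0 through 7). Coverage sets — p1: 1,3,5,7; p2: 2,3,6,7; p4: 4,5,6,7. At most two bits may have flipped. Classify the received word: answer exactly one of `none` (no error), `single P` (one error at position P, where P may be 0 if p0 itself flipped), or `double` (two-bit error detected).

s1: b1⊕b3⊕b5⊕b7 = 1⊕0⊕0⊕1 = 0
s2: b2⊕b3⊕b6⊕b7 = 0⊕0⊕0⊕1 = 1
s4: b4⊕b5⊕b6⊕b7 = 1⊕0⊕0⊕1 = 0
Syndrome (s4...s1) = 010 → position 2.
Overall parity (XOR of all 8 bits, including p0): 1⊕1⊕0⊕0⊕1⊕0⊕0⊕1 = 0
Overall=0, syndrome position=2 → double-bit error detected (uncorrectable).

double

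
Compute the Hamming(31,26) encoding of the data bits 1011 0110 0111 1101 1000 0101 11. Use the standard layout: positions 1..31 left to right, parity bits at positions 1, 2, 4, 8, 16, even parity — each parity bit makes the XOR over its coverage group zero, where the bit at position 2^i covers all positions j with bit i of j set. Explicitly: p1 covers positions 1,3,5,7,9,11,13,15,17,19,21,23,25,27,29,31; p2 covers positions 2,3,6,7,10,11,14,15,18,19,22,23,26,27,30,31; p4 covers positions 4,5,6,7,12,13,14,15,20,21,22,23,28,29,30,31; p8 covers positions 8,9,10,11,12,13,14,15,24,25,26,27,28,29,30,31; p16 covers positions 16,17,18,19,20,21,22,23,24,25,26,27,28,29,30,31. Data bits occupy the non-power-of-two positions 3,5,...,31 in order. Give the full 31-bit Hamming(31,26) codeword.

Place data bits at non-power-of-two positions: b3=1, b5=0, b6=1, b7=1, b9=0, b10=1, b11=1, b12=0, b13=0, b14=1, b15=1, b17=1, b18=1, b19=1, b20=0, b21=1, b22=1, b23=0, b24=0, b25=0, b26=0, b27=1, b28=0, b29=1, b30=1, b31=1.
p1 = XOR of data positions {3,5,7,9,11,13,15,17,19,21,23,25,27,29,31} = 1⊕0⊕1⊕0⊕1⊕0⊕1⊕1⊕1⊕1⊕0⊕0⊕1⊕1⊕1 = 0
p2 = XOR of data positions {3,6,7,10,11,14,15,18,19,22,23,26,27,30,31} = 1⊕1⊕1⊕1⊕1⊕1⊕1⊕1⊕1⊕1⊕0⊕0⊕1⊕1⊕1 = 1
p4 = XOR of data positions {5,6,7,12,13,14,15,20,21,22,23,28,29,30,31} = 0⊕1⊕1⊕0⊕0⊕1⊕1⊕0⊕1⊕1⊕0⊕0⊕1⊕1⊕1 = 1
p8 = XOR of data positions {9,10,11,12,13,14,15,24,25,26,27,28,29,30,31} = 0⊕1⊕1⊕0⊕0⊕1⊕1⊕0⊕0⊕0⊕1⊕0⊕1⊕1⊕1 = 0
p16 = XOR of data positions {17,18,19,20,21,22,23,24,25,26,27,28,29,30,31} = 1⊕1⊕1⊕0⊕1⊕1⊕0⊕0⊕0⊕0⊕1⊕0⊕1⊕1⊕1 = 1
Codeword b1..b31 = 0111011001100111111011000010111

0111011001100111111011000010111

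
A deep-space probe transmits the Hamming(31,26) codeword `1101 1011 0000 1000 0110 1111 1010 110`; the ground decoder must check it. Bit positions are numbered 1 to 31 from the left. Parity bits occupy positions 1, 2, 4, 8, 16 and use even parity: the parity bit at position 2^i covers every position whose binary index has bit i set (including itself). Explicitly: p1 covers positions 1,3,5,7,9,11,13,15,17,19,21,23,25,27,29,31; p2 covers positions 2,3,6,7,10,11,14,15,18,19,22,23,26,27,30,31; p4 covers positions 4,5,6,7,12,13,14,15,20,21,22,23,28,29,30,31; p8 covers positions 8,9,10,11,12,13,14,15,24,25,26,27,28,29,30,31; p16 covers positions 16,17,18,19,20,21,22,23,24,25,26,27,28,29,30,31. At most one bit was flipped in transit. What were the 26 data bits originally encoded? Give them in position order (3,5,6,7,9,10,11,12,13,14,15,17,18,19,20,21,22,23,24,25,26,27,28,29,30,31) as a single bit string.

s1: b1⊕b3⊕b5⊕b7⊕b9⊕b11⊕b13⊕b15⊕b17⊕b19⊕b21⊕b23⊕b25⊕b27⊕b29⊕b31 = 1⊕0⊕1⊕1⊕0⊕0⊕1⊕0⊕0⊕1⊕1⊕1⊕1⊕1⊕1⊕0 = 0
s2: b2⊕b3⊕b6⊕b7⊕b10⊕b11⊕b14⊕b15⊕b18⊕b19⊕b22⊕b23⊕b26⊕b27⊕b30⊕b31 = 1⊕0⊕0⊕1⊕0⊕0⊕0⊕0⊕1⊕1⊕1⊕1⊕0⊕1⊕1⊕0 = 0
s4: b4⊕b5⊕b6⊕b7⊕b12⊕b13⊕b14⊕b15⊕b20⊕b21⊕b22⊕b23⊕b28⊕b29⊕b30⊕b31 = 1⊕1⊕0⊕1⊕0⊕1⊕0⊕0⊕0⊕1⊕1⊕1⊕0⊕1⊕1⊕0 = 1
s8: b8⊕b9⊕b10⊕b11⊕b12⊕b13⊕b14⊕b15⊕b24⊕b25⊕b26⊕b27⊕b28⊕b29⊕b30⊕b31 = 1⊕0⊕0⊕0⊕0⊕1⊕0⊕0⊕1⊕1⊕0⊕1⊕0⊕1⊕1⊕0 = 1
s16: b16⊕b17⊕b18⊕b19⊕b20⊕b21⊕b22⊕b23⊕b24⊕b25⊕b26⊕b27⊕b28⊕b29⊕b30⊕b31 = 0⊕0⊕1⊕1⊕0⊕1⊕1⊕1⊕1⊕1⊕0⊕1⊕0⊕1⊕1⊕0 = 0
Syndrome (s16...s1) = 01100 → position 12.
Flip bit 12: corrected codeword = 1101101100011000011011111010110
Data bits at positions 3,5,6,7,9,10,11,12,13,14,15,17,18,19,20,21,22,23,24,25,26,27,28,29,30,31: 01010001100011011111010110

01010001100011011111010110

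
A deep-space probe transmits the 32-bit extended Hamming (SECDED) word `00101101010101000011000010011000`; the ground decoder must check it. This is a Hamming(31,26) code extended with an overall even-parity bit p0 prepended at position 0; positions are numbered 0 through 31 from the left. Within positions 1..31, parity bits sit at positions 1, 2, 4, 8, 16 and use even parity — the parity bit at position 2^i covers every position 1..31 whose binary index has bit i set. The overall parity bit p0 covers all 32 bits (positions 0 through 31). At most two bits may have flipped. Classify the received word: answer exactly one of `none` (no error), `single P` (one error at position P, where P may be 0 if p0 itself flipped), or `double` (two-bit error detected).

s1: b1⊕b3⊕b5⊕b7⊕b9⊕b11⊕b13⊕b15⊕b17⊕b19⊕b21⊕b23⊕b25⊕b27⊕b29⊕b31 = 0⊕0⊕1⊕1⊕1⊕1⊕1⊕0⊕0⊕1⊕0⊕0⊕0⊕1⊕0⊕0 = 1
s2: b2⊕b3⊕b6⊕b7⊕b10⊕b11⊕b14⊕b15⊕b18⊕b19⊕b22⊕b23⊕b26⊕b27⊕b30⊕b31 = 1⊕0⊕0⊕1⊕0⊕1⊕0⊕0⊕1⊕1⊕0⊕0⊕0⊕1⊕0⊕0 = 0
s4: b4⊕b5⊕b6⊕b7⊕b12⊕b13⊕b14⊕b15⊕b20⊕b21⊕b22⊕b23⊕b28⊕b29⊕b30⊕b31 = 1⊕1⊕0⊕1⊕0⊕1⊕0⊕0⊕0⊕0⊕0⊕0⊕1⊕0⊕0⊕0 = 1
s8: b8⊕b9⊕b10⊕b11⊕b12⊕b13⊕b14⊕b15⊕b24⊕b25⊕b26⊕b27⊕b28⊕b29⊕b30⊕b31 = 0⊕1⊕0⊕1⊕0⊕1⊕0⊕0⊕1⊕0⊕0⊕1⊕1⊕0⊕0⊕0 = 0
s16: b16⊕b17⊕b18⊕b19⊕b20⊕b21⊕b22⊕b23⊕b24⊕b25⊕b26⊕b27⊕b28⊕b29⊕b30⊕b31 = 0⊕0⊕1⊕1⊕0⊕0⊕0⊕0⊕1⊕0⊕0⊕1⊕1⊕0⊕0⊕0 = 1
Syndrome (s16...s1) = 10101 → position 21.
Overall parity (XOR of all 32 bits, including p0): 0⊕0⊕1⊕0⊕1⊕1⊕0⊕1⊕0⊕1⊕0⊕1⊕0⊕1⊕0⊕0⊕0⊕0⊕1⊕1⊕0⊕0⊕0⊕0⊕1⊕0⊕0⊕1⊕1⊕0⊕0⊕0 = 0
Overall=0, syndrome position=21 → double-bit error detected (uncorrectable).

double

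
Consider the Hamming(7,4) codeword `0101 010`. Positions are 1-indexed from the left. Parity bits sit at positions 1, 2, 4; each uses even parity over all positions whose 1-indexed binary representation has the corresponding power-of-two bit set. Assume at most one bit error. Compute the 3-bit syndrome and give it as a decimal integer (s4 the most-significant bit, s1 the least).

s1: b1⊕b3⊕b5⊕b7 = 0⊕0⊕0⊕0 = 0
s2: b2⊕b3⊕b6⊕b7 = 1⊕0⊕1⊕0 = 0
s4: b4⊕b5⊕b6⊕b7 = 1⊕0⊕1⊕0 = 0
Syndrome (s4...s1) = 000 → position 0 (no error).

0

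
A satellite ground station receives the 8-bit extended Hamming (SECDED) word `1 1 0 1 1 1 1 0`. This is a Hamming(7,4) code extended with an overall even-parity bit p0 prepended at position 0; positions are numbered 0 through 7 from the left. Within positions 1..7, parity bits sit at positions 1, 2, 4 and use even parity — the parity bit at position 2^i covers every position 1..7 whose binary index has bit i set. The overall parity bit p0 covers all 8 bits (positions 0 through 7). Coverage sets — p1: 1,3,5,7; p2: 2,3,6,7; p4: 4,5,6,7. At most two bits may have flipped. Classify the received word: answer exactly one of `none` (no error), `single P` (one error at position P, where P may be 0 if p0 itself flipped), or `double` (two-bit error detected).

double

s1: b1⊕b3⊕b5⊕b7 = 1⊕1⊕1⊕0 = 1
s2: b2⊕b3⊕b6⊕b7 = 0⊕1⊕1⊕0 = 0
s4: b4⊕b5⊕b6⊕b7 = 1⊕1⊕1⊕0 = 1
Syndrome (s4...s1) = 101 → position 5.
Overall parity (XOR of all 8 bits, including p0): 1⊕1⊕0⊕1⊕1⊕1⊕1⊕0 = 0
Overall=0, syndrome position=5 → double-bit error detected (uncorrectable).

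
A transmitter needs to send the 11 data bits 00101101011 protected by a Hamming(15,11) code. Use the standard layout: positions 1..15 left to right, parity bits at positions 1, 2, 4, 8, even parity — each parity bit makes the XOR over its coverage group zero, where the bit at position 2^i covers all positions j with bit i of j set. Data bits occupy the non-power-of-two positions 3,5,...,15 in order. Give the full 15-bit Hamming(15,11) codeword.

Place data bits at non-power-of-two positions: b3=0, b5=0, b6=1, b7=0, b9=1, b10=1, b11=0, b12=1, b13=0, b14=1, b15=1.
p1 = XOR of data positions {3,5,7,9,11,13,15} = 0⊕0⊕0⊕1⊕0⊕0⊕1 = 0
p2 = XOR of data positions {3,6,7,10,11,14,15} = 0⊕1⊕0⊕1⊕0⊕1⊕1 = 0
p4 = XOR of data positions {5,6,7,12,13,14,15} = 0⊕1⊕0⊕1⊕0⊕1⊕1 = 0
p8 = XOR of data positions {9,10,11,12,13,14,15} = 1⊕1⊕0⊕1⊕0⊕1⊕1 = 1
Codeword b1..b15 = 000001011101011

000001011101011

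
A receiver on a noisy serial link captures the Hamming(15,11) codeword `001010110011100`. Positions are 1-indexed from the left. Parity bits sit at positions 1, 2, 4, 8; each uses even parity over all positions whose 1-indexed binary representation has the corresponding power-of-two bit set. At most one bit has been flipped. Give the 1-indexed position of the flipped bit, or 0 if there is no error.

3

s1: b1⊕b3⊕b5⊕b7⊕b9⊕b11⊕b13⊕b15 = 0⊕1⊕1⊕1⊕0⊕1⊕1⊕0 = 1
s2: b2⊕b3⊕b6⊕b7⊕b10⊕b11⊕b14⊕b15 = 0⊕1⊕0⊕1⊕0⊕1⊕0⊕0 = 1
s4: b4⊕b5⊕b6⊕b7⊕b12⊕b13⊕b14⊕b15 = 0⊕1⊕0⊕1⊕1⊕1⊕0⊕0 = 0
s8: b8⊕b9⊕b10⊕b11⊕b12⊕b13⊕b14⊕b15 = 1⊕0⊕0⊕1⊕1⊕1⊕0⊕0 = 0
Syndrome (s8...s1) = 0011 → position 3.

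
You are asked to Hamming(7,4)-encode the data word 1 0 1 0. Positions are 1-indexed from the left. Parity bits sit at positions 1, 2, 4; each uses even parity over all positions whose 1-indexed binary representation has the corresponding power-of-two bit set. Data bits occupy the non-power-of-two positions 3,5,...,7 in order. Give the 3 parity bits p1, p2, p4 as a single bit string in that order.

Place data bits at non-power-of-two positions: b3=1, b5=0, b6=1, b7=0.
p1 = XOR of data positions {3,5,7} = 1⊕0⊕0 = 1
p2 = XOR of data positions {3,6,7} = 1⊕1⊕0 = 0
p4 = XOR of data positions {5,6,7} = 0⊕1⊕0 = 1
Parity bits p1,p2,p4 = 101

101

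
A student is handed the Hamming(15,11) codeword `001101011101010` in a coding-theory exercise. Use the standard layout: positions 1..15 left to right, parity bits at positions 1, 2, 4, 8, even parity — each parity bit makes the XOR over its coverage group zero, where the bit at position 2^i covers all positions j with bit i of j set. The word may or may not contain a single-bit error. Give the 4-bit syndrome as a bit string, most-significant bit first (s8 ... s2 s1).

s1: b1⊕b3⊕b5⊕b7⊕b9⊕b11⊕b13⊕b15 = 0⊕1⊕0⊕0⊕1⊕0⊕0⊕0 = 0
s2: b2⊕b3⊕b6⊕b7⊕b10⊕b11⊕b14⊕b15 = 0⊕1⊕1⊕0⊕1⊕0⊕1⊕0 = 0
s4: b4⊕b5⊕b6⊕b7⊕b12⊕b13⊕b14⊕b15 = 1⊕0⊕1⊕0⊕1⊕0⊕1⊕0 = 0
s8: b8⊕b9⊕b10⊕b11⊕b12⊕b13⊕b14⊕b15 = 1⊕1⊕1⊕0⊕1⊕0⊕1⊕0 = 1
Syndrome (s8...s1) = 1000 → position 8.

1000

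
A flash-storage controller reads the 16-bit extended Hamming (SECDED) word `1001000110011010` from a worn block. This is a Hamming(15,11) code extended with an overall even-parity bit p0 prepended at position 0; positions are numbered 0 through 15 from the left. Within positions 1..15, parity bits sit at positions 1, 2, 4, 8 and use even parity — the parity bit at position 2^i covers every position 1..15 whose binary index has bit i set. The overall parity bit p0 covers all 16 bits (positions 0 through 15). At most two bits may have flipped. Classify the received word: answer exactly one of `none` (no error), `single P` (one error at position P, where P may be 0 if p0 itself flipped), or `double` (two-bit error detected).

s1: b1⊕b3⊕b5⊕b7⊕b9⊕b11⊕b13⊕b15 = 0⊕1⊕0⊕1⊕0⊕1⊕0⊕0 = 1
s2: b2⊕b3⊕b6⊕b7⊕b10⊕b11⊕b14⊕b15 = 0⊕1⊕0⊕1⊕0⊕1⊕1⊕0 = 0
s4: b4⊕b5⊕b6⊕b7⊕b12⊕b13⊕b14⊕b15 = 0⊕0⊕0⊕1⊕1⊕0⊕1⊕0 = 1
s8: b8⊕b9⊕b10⊕b11⊕b12⊕b13⊕b14⊕b15 = 1⊕0⊕0⊕1⊕1⊕0⊕1⊕0 = 0
Syndrome (s8...s1) = 0101 → position 5.
Overall parity (XOR of all 16 bits, including p0): 1⊕0⊕0⊕1⊕0⊕0⊕0⊕1⊕1⊕0⊕0⊕1⊕1⊕0⊕1⊕0 = 1
Overall=1, syndrome position=5 → single-bit error at position 5.

single 5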